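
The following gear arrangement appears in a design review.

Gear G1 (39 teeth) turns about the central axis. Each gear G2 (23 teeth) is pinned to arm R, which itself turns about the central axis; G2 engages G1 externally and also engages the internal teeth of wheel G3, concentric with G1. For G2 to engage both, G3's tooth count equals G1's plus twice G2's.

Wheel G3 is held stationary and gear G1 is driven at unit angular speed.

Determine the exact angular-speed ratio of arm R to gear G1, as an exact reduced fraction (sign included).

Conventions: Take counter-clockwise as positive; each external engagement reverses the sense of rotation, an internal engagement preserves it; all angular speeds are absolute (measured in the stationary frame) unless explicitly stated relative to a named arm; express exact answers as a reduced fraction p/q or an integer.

39/124

topology: planetary set — G1 39T / G2 23T / G3 85T, arm = carrier (Willis)
ring teeth: 39 + 2·23 = 85
39(ω_sun−ω_arm) = −85(ω_ring−ω_arm),  ω_ring = 0, ω_sun = 1
39(1−ω_arm) = −85(0−ω_arm)  ⇒  124·ω_arm = 39  ⇒  ω_arm = 39/124
ω_out/ω_in = 39/124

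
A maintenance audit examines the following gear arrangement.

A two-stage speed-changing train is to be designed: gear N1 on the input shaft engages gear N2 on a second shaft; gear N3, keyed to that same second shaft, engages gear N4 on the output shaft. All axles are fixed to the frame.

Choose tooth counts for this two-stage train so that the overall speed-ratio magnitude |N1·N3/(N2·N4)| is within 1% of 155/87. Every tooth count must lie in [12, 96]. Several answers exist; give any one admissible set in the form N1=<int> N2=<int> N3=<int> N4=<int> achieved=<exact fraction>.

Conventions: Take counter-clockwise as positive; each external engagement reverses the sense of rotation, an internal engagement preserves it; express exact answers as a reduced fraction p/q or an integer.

2-stage fixed-axis compound train for ratio 155/87
target = 155/87 in lowest terms: an exact hit needs N1·N3 = k·155 and N2·N4 = k·87 for one integer k, every count in [12, 96]; additionally prefer no 1:1 stage (N1 ≠ N2, N3 ≠ N4)
k = 1…3: no 1:1-free in-range split of k·155 and k·87 into factor pairs; take k = 4
k = 4: N1·N3 = 620 = 20·31, N2·N4 = 348 = 12·29
achieved = 20·31/(12·29) = 155/87; |achieved − target| = 0 ≤ 31/1740 ✓

N1=20 N2=12 N3=31 N4=29 achieved=155/87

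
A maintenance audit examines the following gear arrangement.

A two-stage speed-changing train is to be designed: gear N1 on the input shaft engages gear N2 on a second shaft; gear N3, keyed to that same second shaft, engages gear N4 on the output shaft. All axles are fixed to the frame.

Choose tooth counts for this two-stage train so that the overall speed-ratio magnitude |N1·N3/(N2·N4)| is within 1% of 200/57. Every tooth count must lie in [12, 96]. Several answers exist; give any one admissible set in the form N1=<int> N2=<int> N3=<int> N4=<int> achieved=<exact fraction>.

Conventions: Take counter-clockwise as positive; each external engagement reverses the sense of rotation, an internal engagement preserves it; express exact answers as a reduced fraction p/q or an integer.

N1=16 N2=12 N3=50 N4=19 achieved=200/57

topology: fixed-axis compound train — 2 stages, target 200/57
target = 200/57 in lowest terms: an exact hit needs N1·N3 = k·200 and N2·N4 = k·57 for one integer k, every count in [12, 96]; additionally prefer no 1:1 stage (N1 ≠ N2, N3 ≠ N4)
k = 1…3: no 1:1-free in-range split of k·200 and k·57 into factor pairs; take k = 4
k = 4: N1·N3 = 800 = 16·50, N2·N4 = 228 = 12·19
achieved = 16·50/(12·19) = 200/57; |achieved − target| = 0 ≤ 2/57 ✓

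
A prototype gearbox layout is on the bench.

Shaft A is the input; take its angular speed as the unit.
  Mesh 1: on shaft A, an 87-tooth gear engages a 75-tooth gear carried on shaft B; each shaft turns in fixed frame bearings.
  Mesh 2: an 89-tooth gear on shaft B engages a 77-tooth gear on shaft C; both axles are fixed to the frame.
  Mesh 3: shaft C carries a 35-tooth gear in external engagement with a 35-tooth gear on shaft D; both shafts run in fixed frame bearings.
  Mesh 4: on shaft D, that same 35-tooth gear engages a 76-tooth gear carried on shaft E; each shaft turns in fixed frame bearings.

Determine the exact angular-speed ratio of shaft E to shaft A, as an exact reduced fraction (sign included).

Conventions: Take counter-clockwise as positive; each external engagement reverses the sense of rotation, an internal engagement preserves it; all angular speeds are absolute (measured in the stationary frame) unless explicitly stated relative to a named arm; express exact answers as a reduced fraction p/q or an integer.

class = fixed-axis compound train [4 meshes; 4 ratios multiply, 4 sense flips]
mesh 1 [87T→75T]: running ratio 29/25, sense −
mesh 2 [89T→77T]: running ratio 2581/1925, sense +
mesh 3 [35T→35T]: running ratio 2581/1925, sense −
mesh 4 [35T→76T]: running ratio 2581/4180, sense +
ω_out/ω_in = 2581/4180

2581/4180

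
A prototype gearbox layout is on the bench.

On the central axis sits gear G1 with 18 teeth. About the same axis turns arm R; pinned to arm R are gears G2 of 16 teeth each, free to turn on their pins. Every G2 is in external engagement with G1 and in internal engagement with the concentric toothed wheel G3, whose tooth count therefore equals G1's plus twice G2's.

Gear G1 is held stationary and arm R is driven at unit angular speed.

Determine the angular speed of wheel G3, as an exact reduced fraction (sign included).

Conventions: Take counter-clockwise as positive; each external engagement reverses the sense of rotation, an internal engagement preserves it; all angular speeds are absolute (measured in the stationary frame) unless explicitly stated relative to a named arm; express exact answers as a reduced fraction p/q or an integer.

34/25

planetary set (18T centre, 16T on arm, 50T internal) — Willis relation
ring teeth: 18 + 2·16 = 50
18(ω_sun−ω_arm) = −50(ω_ring−ω_arm),  ω_sun = 0, ω_arm = 1
ω_ring = 1 − (18/50)(0−1) = 34/25
exact speed ratio = 34/25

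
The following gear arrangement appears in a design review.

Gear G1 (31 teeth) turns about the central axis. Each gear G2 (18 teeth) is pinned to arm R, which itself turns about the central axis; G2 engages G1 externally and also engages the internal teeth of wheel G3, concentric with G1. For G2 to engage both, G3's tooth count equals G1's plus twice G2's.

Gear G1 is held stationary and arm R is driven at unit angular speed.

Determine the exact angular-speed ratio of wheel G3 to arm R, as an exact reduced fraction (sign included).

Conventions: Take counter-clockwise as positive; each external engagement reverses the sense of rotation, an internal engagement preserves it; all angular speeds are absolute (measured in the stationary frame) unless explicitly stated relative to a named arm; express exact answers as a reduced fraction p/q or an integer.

planetary set (31T centre, 18T on arm, 67T internal) — Willis relation
ring teeth: 31 + 2·18 = 67
31(ω_sun−ω_arm) = −67(ω_ring−ω_arm),  ω_sun = 0, ω_arm = 1
ω_ring = 1 − (31/67)(0−1) = 98/67
ω_out/ω_in = 98/67

98/67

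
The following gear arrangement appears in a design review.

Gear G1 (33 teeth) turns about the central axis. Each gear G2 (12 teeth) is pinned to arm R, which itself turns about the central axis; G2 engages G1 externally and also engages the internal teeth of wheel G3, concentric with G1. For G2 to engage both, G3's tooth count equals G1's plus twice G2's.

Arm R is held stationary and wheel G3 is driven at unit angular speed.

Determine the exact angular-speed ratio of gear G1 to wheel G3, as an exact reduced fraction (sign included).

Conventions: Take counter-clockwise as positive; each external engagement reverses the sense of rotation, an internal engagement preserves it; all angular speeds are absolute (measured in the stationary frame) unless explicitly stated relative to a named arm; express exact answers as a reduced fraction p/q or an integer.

recognized (axles ride arm R): planetary set, 33/12/57 teeth
ring teeth: 33 + 2·12 = 57
33(ω_sun−ω_arm) = −57(ω_ring−ω_arm),  ω_arm = 0, ω_ring = 1
ω_sun = 0 − (57/33)(1−0) = -19/11
ω_out/ω_in = -19/11

-19/11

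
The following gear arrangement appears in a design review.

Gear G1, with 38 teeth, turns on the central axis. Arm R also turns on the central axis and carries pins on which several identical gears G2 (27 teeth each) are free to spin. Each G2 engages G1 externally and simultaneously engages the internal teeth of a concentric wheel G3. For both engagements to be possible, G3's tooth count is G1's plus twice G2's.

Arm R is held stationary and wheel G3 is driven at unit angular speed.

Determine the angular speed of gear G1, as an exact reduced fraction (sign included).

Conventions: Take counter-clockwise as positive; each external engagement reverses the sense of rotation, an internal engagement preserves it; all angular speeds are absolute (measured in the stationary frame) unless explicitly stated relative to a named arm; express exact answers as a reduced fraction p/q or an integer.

planetary set (38T centre, 27T on arm, 92T internal) — Willis relation
ring teeth: 38 + 2·27 = 92
38(ω_sun−ω_arm) = −92(ω_ring−ω_arm),  ω_arm = 0, ω_ring = 1
ω_sun = 0 − (92/38)(1−0) = -46/19
exact speed ratio = -46/19

-46/19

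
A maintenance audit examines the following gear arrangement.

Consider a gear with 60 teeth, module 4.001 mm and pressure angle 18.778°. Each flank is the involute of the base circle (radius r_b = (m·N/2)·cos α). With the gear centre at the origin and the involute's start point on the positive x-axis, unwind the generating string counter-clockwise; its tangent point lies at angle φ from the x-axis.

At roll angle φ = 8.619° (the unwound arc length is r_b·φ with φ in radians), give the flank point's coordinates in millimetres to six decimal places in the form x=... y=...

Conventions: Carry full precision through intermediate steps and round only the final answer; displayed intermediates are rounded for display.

x=114.919692 y=0.128657

recognized (one wheel, involute flank): single-mesh tooth geometry, m = 4.001, N = 60
pitch radius r_p = m·N/2 = 4.001·60/2 = 120.030000
base radius r_b = r_p·cos α = 120.030000·cos 18.778° = 113.641155
roll angle φ = 8.619° = 0.15042993 rad
x = r_b·(cos φ + φ·sin φ) = 114.919692
y = r_b·(sin φ − φ·cos φ) = 0.128657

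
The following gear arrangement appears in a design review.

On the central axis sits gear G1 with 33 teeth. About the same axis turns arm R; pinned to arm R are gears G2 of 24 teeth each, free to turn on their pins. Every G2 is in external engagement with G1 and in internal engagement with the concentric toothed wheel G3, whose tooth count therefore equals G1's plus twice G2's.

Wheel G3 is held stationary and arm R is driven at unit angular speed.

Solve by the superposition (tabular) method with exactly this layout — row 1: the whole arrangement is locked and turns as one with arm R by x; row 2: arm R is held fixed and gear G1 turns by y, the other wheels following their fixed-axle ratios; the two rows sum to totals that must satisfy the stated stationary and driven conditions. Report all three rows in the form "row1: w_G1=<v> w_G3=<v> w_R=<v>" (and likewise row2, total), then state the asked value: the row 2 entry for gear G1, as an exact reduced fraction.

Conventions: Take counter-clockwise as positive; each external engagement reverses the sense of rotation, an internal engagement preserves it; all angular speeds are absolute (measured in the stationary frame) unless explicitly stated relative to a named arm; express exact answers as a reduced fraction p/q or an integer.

row1: w_G1=1 w_G3=1 w_R=1
row2: w_G1=27/11 w_G3=-1 w_R=0
total: w_G1=38/11 w_G3=0 w_R=1
asked value: 27/11

planetary set (33T centre, 24T on arm, 81T internal) — Willis relation
superposition row 1 [locked train]: every member turns x
row 2 — arm fixed, fixed-axis ratios: sun y, ring −(33/81)·y, arm 0
boundary: total ω_ring = x − (33/81)·y = 0 and total ω_arm = x = 1  ⇒  y = 27/11, x = 1
row 2 ring = −(33/81)·27/11 = -1
totals (row 1 + row 2): sun 1 + 27/11 = 38/11, ring 1 + (-1) = 0, arm 1 + 0 = 1
asked cell (row2, sun) = 27/11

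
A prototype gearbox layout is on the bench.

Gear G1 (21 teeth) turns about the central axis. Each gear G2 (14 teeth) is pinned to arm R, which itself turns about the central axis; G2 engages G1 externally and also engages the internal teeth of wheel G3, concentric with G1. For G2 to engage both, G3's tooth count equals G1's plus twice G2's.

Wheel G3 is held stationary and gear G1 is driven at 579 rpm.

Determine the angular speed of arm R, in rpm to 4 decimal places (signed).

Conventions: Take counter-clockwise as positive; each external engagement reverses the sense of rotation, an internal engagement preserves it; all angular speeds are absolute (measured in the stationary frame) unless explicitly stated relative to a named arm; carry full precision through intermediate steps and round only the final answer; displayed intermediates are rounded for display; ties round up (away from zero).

recognized (axles ride arm R): planetary set, 21/14/49 teeth
normalise by the input: solve with ω_sun = 1, then scale by 579 rpm
ring teeth: 21 + 2·14 = 49
21(ω_sun−ω_arm) = −49(ω_ring−ω_arm),  ω_ring = 0, ω_sun = 1
21(1−ω_arm) = −49(0−ω_arm)  ⇒  70·ω_arm = 21  ⇒  ω_arm = 3/10
scale: ω_arm = 3/10 × 579 rpm = +173.7000 rpm

+173.7000 rpm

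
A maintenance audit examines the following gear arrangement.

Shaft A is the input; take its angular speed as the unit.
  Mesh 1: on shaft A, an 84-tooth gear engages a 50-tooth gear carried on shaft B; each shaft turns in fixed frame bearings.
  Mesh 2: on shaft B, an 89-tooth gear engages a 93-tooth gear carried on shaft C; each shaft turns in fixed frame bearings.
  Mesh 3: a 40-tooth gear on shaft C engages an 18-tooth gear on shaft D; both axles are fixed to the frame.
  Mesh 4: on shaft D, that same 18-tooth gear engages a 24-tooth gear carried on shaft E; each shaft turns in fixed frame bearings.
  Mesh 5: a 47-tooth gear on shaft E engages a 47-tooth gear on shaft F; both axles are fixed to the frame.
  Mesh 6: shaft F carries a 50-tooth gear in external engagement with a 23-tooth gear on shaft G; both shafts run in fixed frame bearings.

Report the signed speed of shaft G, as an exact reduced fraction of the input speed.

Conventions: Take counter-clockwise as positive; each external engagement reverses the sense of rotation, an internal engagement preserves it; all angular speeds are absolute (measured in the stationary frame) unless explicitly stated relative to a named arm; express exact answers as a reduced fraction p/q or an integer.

6-mesh fixed-axis compound train (all bearings frame-fixed)
mesh 1 [84T→50T]: |ω|/ω_in = 1×84/50 = 42/25, sense flips to −
mesh 2 [89T→93T]: |ω|/ω_in = (42/25)×89/93 = 1246/775, sense flips to +
mesh 3 [40T→18T]: |ω|/ω_in = (1246/775)×40/18 = 4984/1395, sense flips to −
mesh 4 [18T→24T]: |ω|/ω_in = (4984/1395)×18/24 = 1246/465, sense flips to +
mesh 5 [47T→47T]: |ω|/ω_in = (1246/465)×47/47 = 1246/465, sense flips to −
mesh 6 [50T→23T]: |ω|/ω_in = (1246/465)×50/23 = 12460/2139, sense flips to +
signed output speed (× input speed) = 12460/2139

12460/2139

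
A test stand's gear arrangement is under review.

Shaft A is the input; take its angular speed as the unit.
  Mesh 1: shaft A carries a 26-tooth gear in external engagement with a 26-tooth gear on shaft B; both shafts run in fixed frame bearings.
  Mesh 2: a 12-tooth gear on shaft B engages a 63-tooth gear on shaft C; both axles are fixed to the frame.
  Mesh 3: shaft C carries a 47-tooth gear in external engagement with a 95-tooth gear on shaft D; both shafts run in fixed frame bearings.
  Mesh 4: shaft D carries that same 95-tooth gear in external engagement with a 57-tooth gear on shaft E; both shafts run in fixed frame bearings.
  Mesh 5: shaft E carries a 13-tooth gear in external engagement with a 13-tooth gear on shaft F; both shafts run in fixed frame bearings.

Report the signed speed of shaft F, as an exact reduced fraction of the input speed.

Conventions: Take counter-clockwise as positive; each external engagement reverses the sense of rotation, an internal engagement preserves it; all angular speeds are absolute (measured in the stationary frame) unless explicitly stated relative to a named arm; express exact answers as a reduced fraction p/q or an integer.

5-mesh fixed-axis compound train (all bearings frame-fixed)
mesh 1 [26T→26T]: |ω|/ω_in = 1×26/26 = 1, sense flips to −
mesh 2 [12T→63T]: |ω|/ω_in = 1×12/63 = 4/21, sense flips to +
mesh 3 [47T→95T]: |ω|/ω_in = (4/21)×47/95 = 188/1995, sense flips to −
mesh 4 [95T→57T]: |ω|/ω_in = (188/1995)×95/57 = 188/1197, sense flips to +
mesh 5 [13T→13T]: |ω|/ω_in = (188/1197)×13/13 = 188/1197, sense flips to −
signed output speed (× input speed) = -188/1197

-188/1197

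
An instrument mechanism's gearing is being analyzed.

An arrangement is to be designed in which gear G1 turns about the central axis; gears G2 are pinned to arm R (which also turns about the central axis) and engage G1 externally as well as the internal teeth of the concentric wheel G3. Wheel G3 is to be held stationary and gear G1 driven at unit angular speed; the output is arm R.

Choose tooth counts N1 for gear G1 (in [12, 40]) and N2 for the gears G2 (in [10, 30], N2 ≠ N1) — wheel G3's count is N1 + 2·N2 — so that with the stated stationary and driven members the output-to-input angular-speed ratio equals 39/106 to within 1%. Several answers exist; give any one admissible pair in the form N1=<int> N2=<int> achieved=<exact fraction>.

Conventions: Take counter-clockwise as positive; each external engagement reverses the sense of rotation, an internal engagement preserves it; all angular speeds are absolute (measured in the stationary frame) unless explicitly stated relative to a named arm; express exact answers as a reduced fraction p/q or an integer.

topology: planetary set — design target 39/106, arm = carrier (Willis)
Willis with ω_ring = 0: ω_arm/ω_sun = N1/(N1+N3); set equal to 39/106  ⇒  N3/N1 = 1/(39/106) − 1 = 67/39
N3 = N1 + 2·N2  ⇒  N2/N1 = (N3/N1 − 1)/2 = (67/39 − 1)/2 = 14/39
smallest multiple with N1 ≥ 12 and N2 ≥ 10: k = 1  ⇒  N1 = 1·39 = 39, N2 = 1·14 = 14 (N1 ≤ 40, N2 ≤ 30, N2 ≠ N1 ✓), N3 = 39 + 2·14 = 67
check: N1/(N1+N3) with N1 = 39, N3 = 67 gives 39/106; |achieved − target| = 0 ≤ 39/10600 ✓

N1=39 N2=14 achieved=39/106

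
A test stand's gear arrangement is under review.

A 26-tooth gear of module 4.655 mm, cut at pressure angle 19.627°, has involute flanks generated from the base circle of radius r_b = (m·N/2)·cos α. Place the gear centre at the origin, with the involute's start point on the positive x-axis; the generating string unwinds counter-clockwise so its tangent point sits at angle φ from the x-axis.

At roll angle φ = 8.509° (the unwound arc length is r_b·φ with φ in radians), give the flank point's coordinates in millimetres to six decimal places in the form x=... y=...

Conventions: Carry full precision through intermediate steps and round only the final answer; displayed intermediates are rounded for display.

x=57.624136 y=0.062095

recognized (one wheel, involute flank): single-mesh tooth geometry, m = 4.655, N = 26
pitch radius r_p = m·N/2 = 4.655·26/2 = 60.515000
base radius r_b = r_p·cos α = 60.515000·cos 19.627° = 56.999034
roll angle φ = 8.509° = 0.14851007 rad
x = r_b·(cos φ + φ·sin φ) = 57.624136
y = r_b·(sin φ − φ·cos φ) = 0.062095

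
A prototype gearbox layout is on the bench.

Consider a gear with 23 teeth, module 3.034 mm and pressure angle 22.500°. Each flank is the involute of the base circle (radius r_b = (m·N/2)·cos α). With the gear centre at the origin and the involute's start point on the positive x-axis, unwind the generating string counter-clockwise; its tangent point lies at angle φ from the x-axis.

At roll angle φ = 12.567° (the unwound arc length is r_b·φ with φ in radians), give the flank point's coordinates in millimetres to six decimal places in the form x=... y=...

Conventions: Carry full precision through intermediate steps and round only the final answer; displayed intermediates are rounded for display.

single-mesh involute tooth geometry (23T wheel at module 3.034)
pitch radius r_p = m·N/2 = 3.034·23/2 = 34.891000
base radius r_b = r_p·cos α = 34.891000·cos 22.500° = 32.235081
roll angle φ = 12.567° = 0.21933553 rad
x = r_b·(cos φ + φ·sin φ) = 33.001164
y = r_b·(sin φ − φ·cos φ) = 0.112835

x=33.001164 y=0.112835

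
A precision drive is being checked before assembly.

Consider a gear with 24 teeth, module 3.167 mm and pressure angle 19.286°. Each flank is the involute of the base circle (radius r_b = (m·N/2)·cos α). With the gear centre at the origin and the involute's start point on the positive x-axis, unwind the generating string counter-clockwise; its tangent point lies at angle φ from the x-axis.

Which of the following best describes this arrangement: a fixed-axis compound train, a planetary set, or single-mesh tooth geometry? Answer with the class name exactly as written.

single-mesh tooth geometry

class = single-mesh tooth geometry [base-circle involute, m = 3.167, 24T]
classification: single-mesh tooth geometry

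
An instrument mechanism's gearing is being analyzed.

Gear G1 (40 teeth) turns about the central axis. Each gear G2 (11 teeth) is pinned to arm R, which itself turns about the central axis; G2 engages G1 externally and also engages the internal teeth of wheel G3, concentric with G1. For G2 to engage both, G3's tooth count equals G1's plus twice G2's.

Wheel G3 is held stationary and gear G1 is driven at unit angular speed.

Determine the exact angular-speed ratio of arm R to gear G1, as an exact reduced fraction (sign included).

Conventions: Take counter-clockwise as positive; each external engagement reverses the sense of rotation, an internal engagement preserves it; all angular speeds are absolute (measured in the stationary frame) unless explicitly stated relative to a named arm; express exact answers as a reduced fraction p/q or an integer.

20/51

recognized (axles ride arm R): planetary set, 40/11/62 teeth
ring teeth: 40 + 2·11 = 62
40(ω_sun−ω_arm) = −62(ω_ring−ω_arm),  ω_ring = 0, ω_sun = 1
40(1−ω_arm) = −62(0−ω_arm)  ⇒  102·ω_arm = 40  ⇒  ω_arm = 20/51
ω_out/ω_in = 20/51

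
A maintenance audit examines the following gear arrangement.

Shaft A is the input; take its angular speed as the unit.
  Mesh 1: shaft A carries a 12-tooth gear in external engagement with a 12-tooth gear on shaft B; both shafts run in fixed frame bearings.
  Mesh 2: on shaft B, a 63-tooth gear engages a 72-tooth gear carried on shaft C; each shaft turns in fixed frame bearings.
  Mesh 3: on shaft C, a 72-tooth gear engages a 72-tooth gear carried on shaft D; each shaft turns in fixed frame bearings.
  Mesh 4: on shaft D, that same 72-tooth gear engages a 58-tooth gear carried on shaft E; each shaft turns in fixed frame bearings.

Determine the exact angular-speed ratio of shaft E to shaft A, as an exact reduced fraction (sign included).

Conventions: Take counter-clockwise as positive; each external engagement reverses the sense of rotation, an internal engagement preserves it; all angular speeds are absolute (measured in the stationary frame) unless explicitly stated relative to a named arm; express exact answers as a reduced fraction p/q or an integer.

class = fixed-axis compound train [4 meshes; 4 ratios multiply, 4 sense flips]
mesh 1 [12T→12T]: running ratio 1, sense −
mesh 2 [63T→72T]: running ratio 7/8, sense +
mesh 3 [72T→72T]: running ratio 7/8, sense −
mesh 4 [72T→58T]: running ratio 63/58, sense +
ω_out/ω_in = 63/58

63/58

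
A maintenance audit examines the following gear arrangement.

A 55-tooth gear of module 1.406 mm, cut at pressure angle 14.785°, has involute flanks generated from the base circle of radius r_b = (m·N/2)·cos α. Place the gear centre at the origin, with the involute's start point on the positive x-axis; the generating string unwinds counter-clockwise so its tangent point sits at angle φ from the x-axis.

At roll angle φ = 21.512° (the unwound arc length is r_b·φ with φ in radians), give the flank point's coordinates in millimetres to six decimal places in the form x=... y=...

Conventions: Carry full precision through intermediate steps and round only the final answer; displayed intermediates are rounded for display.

class = single-mesh tooth geometry [base-circle involute, m = 1.406, 55T]
pitch radius r_p = m·N/2 = 1.406·55/2 = 38.665000
base radius r_b = r_p·cos α = 38.665000·cos 14.785° = 37.384811
roll angle φ = 21.512° = 0.37545523 rad
x = r_b·(cos φ + φ·sin φ) = 39.927679
y = r_b·(sin φ − φ·cos φ) = 0.650300

x=39.927679 y=0.650300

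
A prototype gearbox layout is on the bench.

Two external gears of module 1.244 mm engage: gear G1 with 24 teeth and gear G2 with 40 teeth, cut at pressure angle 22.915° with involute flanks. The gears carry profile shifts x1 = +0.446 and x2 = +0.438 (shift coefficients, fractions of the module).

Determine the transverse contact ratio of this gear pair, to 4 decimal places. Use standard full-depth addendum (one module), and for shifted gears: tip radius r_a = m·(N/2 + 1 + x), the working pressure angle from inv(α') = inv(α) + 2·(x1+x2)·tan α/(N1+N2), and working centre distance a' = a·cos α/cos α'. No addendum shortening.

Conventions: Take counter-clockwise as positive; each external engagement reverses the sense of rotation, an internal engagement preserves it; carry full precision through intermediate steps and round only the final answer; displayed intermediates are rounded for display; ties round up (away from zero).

1.4402

class = single-mesh tooth geometry [involute pair 24T × 40T, m = 1.244]
base radii: r_b1 = 13.749935, r_b2 = 22.916558
tip radii: r_a1 = 16.726824, r_a2 = 26.668872
inv(α') = inv(22.915°) + 2·(+0.446+0.438)·tan α/(24+40) = 0.03446067  ⇒  α' = 26.12305°
a' = a·cos α / cos α' = 39.8080·cos 22.915°/cos 26.12305° = 40.838082
action lengths: √(r_a1²−r_b1²) = 9.525017, √(r_a2²−r_b2²) = 13.640386
base pitch p_b = π·m·cos α = 3.599724
CR = (9.525017 + 13.640386 − 40.838082·sin 26.12305°)/3.599724 = 1.440215
contact ratio ≈ 1.4402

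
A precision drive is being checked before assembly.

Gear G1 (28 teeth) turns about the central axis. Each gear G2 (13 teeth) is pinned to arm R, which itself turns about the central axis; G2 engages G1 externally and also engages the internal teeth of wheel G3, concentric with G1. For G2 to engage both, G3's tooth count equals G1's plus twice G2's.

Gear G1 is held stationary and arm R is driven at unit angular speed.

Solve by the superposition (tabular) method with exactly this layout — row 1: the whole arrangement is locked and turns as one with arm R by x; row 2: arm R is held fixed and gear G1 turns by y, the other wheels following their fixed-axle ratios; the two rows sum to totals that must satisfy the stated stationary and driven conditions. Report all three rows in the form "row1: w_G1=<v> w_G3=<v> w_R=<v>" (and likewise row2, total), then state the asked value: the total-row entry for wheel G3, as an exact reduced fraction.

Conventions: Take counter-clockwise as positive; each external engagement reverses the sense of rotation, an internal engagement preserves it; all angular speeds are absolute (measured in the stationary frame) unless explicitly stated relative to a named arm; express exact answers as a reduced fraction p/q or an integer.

row1: w_G1=1 w_G3=1 w_R=1
row2: w_G1=-1 w_G3=14/27 w_R=0
total: w_G1=0 w_G3=41/27 w_R=1
asked value: 41/27

planetary set (28T centre, 13T on arm, 54T internal) — Willis relation
row 1: whole set turns with the arm by x
superposition row 2 [arm held]: sun y, ring −(28/54)·y, arm 0
boundary: total ω_sun = x + y = 0 and total ω_arm = x = 1  ⇒  y = -1, x = 1
row 2 ring = −(28/54)·(-1) = 14/27
totals (row 1 + row 2): sun 1 + (-1) = 0, ring 1 + 14/27 = 41/27, arm 1 + 0 = 1
asked cell (total, ring) = 41/27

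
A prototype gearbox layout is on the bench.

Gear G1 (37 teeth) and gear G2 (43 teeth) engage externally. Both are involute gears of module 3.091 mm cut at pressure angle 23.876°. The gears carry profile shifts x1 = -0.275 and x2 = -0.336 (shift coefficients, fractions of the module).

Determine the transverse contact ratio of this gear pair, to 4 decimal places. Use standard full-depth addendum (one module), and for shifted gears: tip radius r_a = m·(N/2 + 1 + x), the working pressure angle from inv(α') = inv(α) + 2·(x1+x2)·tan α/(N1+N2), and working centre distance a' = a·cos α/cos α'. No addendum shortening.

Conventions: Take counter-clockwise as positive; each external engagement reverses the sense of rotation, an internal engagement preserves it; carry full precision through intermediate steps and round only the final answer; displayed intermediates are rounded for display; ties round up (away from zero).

1.6794

single-mesh involute tooth geometry (37T engaging 43T at module 3.091)
base radii: r_b1 = 52.289941, r_b2 = 60.769391
tip radii: r_a1 = 59.424475, r_a2 = 68.508924
inv(α') = inv(23.876°) + 2·(-0.275-0.336)·tan α/(37+43) = 0.01916185  ⇒  α' = 21.68188°
a' = a·cos α / cos α' = 123.6400·cos 23.876°/cos 21.68188° = 121.667365
action lengths: √(r_a1²−r_b1²) = 28.231725, √(r_a2²−r_b2²) = 31.631532
base pitch p_b = π·m·cos α = 8.879659
CR = (28.231725 + 31.631532 − 121.667365·sin 21.68188°)/8.879659 = 1.679444
contact ratio ≈ 1.6794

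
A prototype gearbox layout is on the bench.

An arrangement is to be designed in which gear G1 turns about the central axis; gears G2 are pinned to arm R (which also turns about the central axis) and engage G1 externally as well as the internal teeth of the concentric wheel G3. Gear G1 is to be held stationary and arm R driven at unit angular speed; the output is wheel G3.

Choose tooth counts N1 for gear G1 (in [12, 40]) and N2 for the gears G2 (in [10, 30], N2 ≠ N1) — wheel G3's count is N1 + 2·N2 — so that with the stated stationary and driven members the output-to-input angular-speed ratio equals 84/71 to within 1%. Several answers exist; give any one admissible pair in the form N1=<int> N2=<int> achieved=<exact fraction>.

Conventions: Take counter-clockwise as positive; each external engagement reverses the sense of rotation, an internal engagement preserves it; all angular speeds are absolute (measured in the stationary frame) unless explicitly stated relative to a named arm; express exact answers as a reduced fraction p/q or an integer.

N1=13 N2=29 achieved=84/71

design class (target 84/71): planetary set
Willis with ω_sun = 0: ω_ring/ω_arm = (N1+N3)/N3; set equal to 84/71  ⇒  N3/N1 = 1/(84/71 − 1) = 71/13
N3 = N1 + 2·N2  ⇒  N2/N1 = (N3/N1 − 1)/2 = (71/13 − 1)/2 = 29/13
smallest multiple with N1 ≥ 12 and N2 ≥ 10: k = 1  ⇒  N1 = 1·13 = 13, N2 = 1·29 = 29 (N1 ≤ 40, N2 ≤ 30, N2 ≠ N1 ✓), N3 = 13 + 2·29 = 71
check: (N1+N3)/N3 with N1 = 13, N3 = 71 gives 84/71; |achieved − target| = 0 ≤ 21/1775 ✓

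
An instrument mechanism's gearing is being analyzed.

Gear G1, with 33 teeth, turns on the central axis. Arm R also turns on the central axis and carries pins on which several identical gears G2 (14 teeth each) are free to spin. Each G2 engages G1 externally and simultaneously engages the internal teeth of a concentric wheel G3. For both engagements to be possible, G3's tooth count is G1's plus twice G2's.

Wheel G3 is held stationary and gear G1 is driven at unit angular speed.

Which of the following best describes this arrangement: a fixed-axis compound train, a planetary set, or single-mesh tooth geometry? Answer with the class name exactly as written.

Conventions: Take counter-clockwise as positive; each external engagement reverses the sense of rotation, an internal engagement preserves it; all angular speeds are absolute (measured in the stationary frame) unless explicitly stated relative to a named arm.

topology: planetary set — G1 33T / G2 14T / G3 61T, arm = carrier (Willis)
classification: planetary set

planetary set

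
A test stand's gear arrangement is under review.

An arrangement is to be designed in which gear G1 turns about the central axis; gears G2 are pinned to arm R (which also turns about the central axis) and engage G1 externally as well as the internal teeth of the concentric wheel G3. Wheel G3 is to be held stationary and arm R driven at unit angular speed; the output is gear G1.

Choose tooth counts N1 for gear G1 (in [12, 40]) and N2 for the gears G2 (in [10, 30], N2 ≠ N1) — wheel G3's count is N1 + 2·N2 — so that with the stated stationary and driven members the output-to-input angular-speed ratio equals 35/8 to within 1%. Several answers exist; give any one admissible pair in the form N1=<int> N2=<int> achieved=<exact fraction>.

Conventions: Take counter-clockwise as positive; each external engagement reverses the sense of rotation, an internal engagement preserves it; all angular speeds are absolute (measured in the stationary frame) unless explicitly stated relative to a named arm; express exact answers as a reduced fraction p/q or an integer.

N1=16 N2=19 achieved=35/8

planetary set to be sized for 35/8 (Willis relation)
Willis with ω_ring = 0: ω_sun/ω_arm = (N1+N3)/N1; set equal to 35/8  ⇒  N3/N1 = 35/8 − 1 = 27/8
N3 = N1 + 2·N2  ⇒  N2/N1 = (N3/N1 − 1)/2 = (27/8 − 1)/2 = 19/16
smallest multiple with N1 ≥ 12 and N2 ≥ 10: k = 1  ⇒  N1 = 1·16 = 16, N2 = 1·19 = 19 (N1 ≤ 40, N2 ≤ 30, N2 ≠ N1 ✓), N3 = 16 + 2·19 = 54
check: (N1+N3)/N1 with N1 = 16, N3 = 54 gives 35/8; |achieved − target| = 0 ≤ 7/160 ✓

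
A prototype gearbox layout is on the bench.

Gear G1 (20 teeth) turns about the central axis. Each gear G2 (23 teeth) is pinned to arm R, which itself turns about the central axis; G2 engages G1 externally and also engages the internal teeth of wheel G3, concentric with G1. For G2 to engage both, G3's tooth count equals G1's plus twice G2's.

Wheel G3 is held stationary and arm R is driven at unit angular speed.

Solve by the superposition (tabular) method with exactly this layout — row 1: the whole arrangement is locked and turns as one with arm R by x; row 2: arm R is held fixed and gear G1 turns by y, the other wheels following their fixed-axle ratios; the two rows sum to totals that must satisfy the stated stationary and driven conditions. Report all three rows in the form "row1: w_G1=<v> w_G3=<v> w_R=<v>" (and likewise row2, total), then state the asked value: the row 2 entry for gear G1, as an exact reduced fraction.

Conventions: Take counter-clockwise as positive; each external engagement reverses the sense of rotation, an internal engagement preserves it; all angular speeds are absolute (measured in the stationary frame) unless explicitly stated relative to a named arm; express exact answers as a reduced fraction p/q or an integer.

row1: w_G1=1 w_G3=1 w_R=1
row2: w_G1=33/10 w_G3=-1 w_R=0
total: w_G1=43/10 w_G3=0 w_R=1
asked value: 33/10

class = planetary set [G3 = 20+2·23 = 66; Willis about the carrier]
superposition row 1 [locked train]: every member turns x
superposition row 2 [arm held]: sun y, ring −(20/66)·y, arm 0
boundary: total ω_ring = x − (20/66)·y = 0 and total ω_arm = x = 1  ⇒  y = 33/10, x = 1
row 2 ring = −(20/66)·33/10 = -1
totals (row 1 + row 2): sun 1 + 33/10 = 43/10, ring 1 + (-1) = 0, arm 1 + 0 = 1
asked cell (row2, sun) = 33/10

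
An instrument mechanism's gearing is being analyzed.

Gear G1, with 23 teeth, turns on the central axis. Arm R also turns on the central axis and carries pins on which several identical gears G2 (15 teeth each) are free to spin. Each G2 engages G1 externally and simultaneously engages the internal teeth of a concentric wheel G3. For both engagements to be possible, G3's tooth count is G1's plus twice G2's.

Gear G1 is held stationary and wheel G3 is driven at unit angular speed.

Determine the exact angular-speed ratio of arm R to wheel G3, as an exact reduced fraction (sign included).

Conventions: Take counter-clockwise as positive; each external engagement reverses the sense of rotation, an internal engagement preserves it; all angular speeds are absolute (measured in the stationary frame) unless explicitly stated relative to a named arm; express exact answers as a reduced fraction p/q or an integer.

planetary set (23T centre, 15T on arm, 53T internal) — Willis relation
ring teeth: 23 + 2·15 = 53
23(ω_sun−ω_arm) = −53(ω_ring−ω_arm),  ω_sun = 0, ω_ring = 1
23(0−ω_arm) = −53(1−ω_arm)  ⇒  76·ω_arm = 53  ⇒  ω_arm = 53/76
ω_out/ω_in = 53/76

53/76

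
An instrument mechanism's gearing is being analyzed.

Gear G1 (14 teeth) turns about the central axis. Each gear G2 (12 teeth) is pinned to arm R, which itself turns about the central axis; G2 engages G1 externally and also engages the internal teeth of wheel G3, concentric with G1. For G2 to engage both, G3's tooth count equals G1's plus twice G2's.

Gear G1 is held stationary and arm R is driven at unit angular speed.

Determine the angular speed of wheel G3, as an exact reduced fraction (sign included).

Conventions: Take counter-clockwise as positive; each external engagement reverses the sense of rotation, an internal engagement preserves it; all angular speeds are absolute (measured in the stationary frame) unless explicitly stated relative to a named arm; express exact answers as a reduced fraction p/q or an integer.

26/19

planetary set (14T centre, 12T on arm, 38T internal) — Willis relation
ring teeth: 14 + 2·12 = 38
14(ω_sun−ω_arm) = −38(ω_ring−ω_arm),  ω_sun = 0, ω_arm = 1
ω_ring = 1 − (14/38)(0−1) = 26/19
exact speed ratio = 26/19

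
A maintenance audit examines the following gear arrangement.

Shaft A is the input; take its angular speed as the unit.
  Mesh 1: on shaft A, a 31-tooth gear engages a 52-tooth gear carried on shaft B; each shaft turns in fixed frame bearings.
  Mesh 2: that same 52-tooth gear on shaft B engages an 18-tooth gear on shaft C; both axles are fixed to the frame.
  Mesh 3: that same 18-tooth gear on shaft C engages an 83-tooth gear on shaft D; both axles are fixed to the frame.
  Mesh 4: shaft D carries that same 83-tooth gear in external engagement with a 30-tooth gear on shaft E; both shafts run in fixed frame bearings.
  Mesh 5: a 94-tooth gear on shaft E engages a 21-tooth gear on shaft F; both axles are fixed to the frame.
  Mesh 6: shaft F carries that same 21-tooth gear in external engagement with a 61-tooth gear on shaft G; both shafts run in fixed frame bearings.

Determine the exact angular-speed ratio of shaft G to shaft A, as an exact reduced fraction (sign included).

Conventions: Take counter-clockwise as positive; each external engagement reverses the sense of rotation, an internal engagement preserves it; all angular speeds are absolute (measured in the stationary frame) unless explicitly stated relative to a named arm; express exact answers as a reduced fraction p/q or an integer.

class = fixed-axis compound train [6 meshes; 6 ratios multiply, 6 sense flips]
mesh 1 [31T→52T]: running ratio 31/52, sense −
mesh 2 [52T→18T]: running ratio 31/18, sense +
mesh 3 [18T→83T]: running ratio 31/83, sense −
mesh 4 [83T→30T]: running ratio 31/30, sense +
mesh 5 [94T→21T]: running ratio 1457/315, sense −
mesh 6 [21T→61T]: running ratio 1457/915, sense +
ω_out/ω_in = 1457/915

1457/915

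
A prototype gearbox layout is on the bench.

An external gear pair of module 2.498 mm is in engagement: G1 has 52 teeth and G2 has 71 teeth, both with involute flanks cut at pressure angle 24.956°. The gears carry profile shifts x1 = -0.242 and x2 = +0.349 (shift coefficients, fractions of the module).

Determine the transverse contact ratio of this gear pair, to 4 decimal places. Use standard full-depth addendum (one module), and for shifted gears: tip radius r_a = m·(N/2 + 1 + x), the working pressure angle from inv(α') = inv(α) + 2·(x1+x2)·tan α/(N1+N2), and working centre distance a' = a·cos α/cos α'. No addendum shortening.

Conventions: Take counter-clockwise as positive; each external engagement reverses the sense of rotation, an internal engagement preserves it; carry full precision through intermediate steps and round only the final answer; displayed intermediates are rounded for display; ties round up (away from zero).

1.5466

recognized (one external pair, fixed centres): single-mesh tooth geometry, m = 2.498, N1 = 52, N2 = 71
base radii: r_b1 = 58.883940, r_b2 = 80.399225
tip radii: r_a1 = 66.841484, r_a2 = 92.048802
inv(α') = inv(24.956°) + 2·(-0.242+0.349)·tan α/(52+71) = 0.03061837  ⇒  α' = 25.16814°
a' = a·cos α / cos α' = 153.6270·cos 24.956°/cos 25.16814° = 153.893226
action lengths: √(r_a1²−r_b1²) = 31.630138, √(r_a2²−r_b2²) = 44.821273
base pitch p_b = π·m·cos α = 7.114975
CR = (31.630138 + 44.821273 − 153.893226·sin 25.16814°)/7.114975 = 1.546639
contact ratio ≈ 1.5466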